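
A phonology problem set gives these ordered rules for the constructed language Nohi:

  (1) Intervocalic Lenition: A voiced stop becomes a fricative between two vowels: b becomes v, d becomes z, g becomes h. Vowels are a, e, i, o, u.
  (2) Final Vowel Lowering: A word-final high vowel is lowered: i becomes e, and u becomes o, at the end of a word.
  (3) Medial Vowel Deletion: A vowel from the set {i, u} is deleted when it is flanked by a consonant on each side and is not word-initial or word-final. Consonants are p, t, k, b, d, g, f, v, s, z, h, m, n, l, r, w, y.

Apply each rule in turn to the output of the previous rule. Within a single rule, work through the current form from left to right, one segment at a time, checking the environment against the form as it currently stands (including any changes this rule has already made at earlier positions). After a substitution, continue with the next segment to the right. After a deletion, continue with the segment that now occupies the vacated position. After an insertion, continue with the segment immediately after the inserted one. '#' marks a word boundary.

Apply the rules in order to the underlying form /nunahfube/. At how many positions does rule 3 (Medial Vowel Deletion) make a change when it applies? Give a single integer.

2

(1) Intervocalic Lenition: [nunahfube] → [nunahfuve]
(2) Final Vowel Lowering: no change — [nunahfuve]
(3) Medial Vowel Deletion: [nunahfuve] → [nnahfve]
Rule 3 changed 2 position(s).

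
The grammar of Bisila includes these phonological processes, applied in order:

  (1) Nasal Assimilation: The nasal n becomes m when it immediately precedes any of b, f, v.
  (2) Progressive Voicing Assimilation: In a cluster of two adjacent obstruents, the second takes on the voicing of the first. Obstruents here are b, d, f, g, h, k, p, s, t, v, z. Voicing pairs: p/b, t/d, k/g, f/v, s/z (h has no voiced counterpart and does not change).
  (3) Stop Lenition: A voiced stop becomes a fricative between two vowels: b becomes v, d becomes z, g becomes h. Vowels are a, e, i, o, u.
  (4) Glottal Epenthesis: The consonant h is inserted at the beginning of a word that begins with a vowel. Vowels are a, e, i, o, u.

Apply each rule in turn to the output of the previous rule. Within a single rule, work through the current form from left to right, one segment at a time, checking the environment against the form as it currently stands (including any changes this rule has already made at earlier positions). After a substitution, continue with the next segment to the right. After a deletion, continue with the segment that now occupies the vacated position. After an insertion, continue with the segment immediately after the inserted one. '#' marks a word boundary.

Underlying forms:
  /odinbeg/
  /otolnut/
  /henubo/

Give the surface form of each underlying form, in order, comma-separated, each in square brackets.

[hozimbeg], [hotolnut], [henuvo]

/odinbeg/:
  (1) Nasal Assimilation: [odinbeg] → [odimbeg]
  (2) Progressive Voicing Assimilation: no change — [odimbeg]
  (3) Stop Lenition: [odimbeg] → [ozimbeg]
  (4) Glottal Epenthesis: [ozimbeg] → [hozimbeg]
/otolnut/:
  (1) Nasal Assimilation: no change — [otolnut]
  (2) Progressive Voicing Assimilation: no change — [otolnut]
  (3) Stop Lenition: no change — [otolnut]
  (4) Glottal Epenthesis: [otolnut] → [hotolnut]
/henubo/:
  (1) Nasal Assimilation: no change — [henubo]
  (2) Progressive Voicing Assimilation: no change — [henubo]
  (3) Stop Lenition: [henubo] → [henuvo]
  (4) Glottal Epenthesis: no change — [henuvo]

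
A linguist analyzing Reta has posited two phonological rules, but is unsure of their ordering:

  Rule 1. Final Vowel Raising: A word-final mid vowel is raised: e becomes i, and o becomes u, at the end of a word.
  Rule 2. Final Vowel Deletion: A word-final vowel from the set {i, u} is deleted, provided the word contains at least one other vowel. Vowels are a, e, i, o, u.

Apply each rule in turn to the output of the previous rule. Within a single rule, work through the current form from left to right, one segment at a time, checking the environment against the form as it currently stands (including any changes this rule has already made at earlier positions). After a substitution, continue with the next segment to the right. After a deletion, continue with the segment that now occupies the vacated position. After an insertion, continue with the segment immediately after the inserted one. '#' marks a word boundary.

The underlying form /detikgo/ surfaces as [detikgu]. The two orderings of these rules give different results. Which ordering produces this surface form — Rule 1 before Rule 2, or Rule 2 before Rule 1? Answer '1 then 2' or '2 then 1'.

Order 1 then 2:
  1 Final Vowel Raising: [detikgo] → [detikgu]
  2 Final Vowel Deletion: [detikgu] → [detikg]
  result: [detikg]
Order 2 then 1:
  2 Final Vowel Deletion: no change — [detikgo]
  1 Final Vowel Raising: [detikgo] → [detikgu]
  result: [detikgu]

2 then 1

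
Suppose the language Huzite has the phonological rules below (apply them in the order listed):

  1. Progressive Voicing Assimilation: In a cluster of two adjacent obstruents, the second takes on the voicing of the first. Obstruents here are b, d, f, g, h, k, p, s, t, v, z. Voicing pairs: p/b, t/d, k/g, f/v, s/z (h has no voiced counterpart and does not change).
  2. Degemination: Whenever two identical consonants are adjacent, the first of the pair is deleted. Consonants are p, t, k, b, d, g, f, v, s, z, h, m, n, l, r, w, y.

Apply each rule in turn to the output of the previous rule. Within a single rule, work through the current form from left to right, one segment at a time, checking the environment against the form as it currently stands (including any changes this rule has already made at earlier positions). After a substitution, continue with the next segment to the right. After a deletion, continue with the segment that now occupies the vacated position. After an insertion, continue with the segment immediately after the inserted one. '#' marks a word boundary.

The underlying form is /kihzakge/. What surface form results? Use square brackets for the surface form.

[kihsake]

1 Progressive Voicing Assimilation: [kihzakge] → [kihsakke]
2 Degemination: [kihsakke] → [kihsake]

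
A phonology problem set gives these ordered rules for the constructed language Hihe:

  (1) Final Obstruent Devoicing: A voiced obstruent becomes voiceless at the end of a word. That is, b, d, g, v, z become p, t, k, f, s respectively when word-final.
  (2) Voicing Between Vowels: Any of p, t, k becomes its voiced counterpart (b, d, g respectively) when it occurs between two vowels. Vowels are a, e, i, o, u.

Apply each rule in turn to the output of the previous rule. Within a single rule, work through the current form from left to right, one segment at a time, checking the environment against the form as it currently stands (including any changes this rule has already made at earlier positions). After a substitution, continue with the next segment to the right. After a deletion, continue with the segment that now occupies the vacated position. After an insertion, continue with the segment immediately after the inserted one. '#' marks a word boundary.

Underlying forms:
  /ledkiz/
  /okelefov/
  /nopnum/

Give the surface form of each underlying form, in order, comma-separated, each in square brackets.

/ledkiz/:
  (1) Final Obstruent Devoicing: [ledkiz] → [ledkis]
  (2) Voicing Between Vowels: no change — [ledkis]
/okelefov/:
  (1) Final Obstruent Devoicing: [okelefov] → [okelefof]
  (2) Voicing Between Vowels: [okelefof] → [ogelefof]
/nopnum/:
  (1) Final Obstruent Devoicing: no change — [nopnum]
  (2) Voicing Between Vowels: no change — [nopnum]

[ledkis], [ogelefof], [nopnum]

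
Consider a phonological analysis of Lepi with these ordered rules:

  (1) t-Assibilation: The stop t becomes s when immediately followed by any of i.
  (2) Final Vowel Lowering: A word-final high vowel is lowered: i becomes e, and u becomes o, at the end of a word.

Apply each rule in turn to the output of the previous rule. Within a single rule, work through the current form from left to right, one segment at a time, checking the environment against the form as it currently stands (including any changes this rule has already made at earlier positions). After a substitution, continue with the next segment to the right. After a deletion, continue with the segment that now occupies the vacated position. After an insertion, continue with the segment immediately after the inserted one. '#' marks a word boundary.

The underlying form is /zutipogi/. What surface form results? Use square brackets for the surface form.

[zusipoge]

(1) t-Assibilation: [zutipogi] → [zusipogi]
(2) Final Vowel Lowering: [zusipogi] → [zusipoge]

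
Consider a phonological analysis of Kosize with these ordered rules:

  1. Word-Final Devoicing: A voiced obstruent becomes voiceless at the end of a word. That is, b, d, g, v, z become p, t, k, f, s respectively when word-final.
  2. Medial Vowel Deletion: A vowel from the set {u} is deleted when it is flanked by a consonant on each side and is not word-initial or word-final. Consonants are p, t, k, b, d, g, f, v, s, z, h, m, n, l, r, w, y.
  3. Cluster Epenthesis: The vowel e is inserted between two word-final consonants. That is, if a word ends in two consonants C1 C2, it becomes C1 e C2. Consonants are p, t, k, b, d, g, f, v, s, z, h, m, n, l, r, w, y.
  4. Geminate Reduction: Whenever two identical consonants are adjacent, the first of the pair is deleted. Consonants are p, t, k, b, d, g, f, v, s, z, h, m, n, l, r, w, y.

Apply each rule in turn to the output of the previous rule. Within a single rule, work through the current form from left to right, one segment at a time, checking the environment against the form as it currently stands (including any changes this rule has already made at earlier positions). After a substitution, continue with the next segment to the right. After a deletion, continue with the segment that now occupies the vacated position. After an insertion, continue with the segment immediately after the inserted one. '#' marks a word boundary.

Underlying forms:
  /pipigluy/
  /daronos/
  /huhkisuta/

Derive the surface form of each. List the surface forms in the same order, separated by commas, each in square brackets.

[pipigley], [daronos], [hkista]

/pipigluy/:
  1 Word-Final Devoicing: no change — [pipigluy]
  2 Medial Vowel Deletion: [pipigluy] → [pipigly]
  3 Cluster Epenthesis: [pipigly] → [pipigley]
  4 Geminate Reduction: no change — [pipigley]
/daronos/:
  1 Word-Final Devoicing: no change — [daronos]
  2 Medial Vowel Deletion: no change — [daronos]
  3 Cluster Epenthesis: no change — [daronos]
  4 Geminate Reduction: no change — [daronos]
/huhkisuta/:
  1 Word-Final Devoicing: no change — [huhkisuta]
  2 Medial Vowel Deletion: [huhkisuta] → [hhkista]
  3 Cluster Epenthesis: no change — [hhkista]
  4 Geminate Reduction: [hhkista] → [hkista]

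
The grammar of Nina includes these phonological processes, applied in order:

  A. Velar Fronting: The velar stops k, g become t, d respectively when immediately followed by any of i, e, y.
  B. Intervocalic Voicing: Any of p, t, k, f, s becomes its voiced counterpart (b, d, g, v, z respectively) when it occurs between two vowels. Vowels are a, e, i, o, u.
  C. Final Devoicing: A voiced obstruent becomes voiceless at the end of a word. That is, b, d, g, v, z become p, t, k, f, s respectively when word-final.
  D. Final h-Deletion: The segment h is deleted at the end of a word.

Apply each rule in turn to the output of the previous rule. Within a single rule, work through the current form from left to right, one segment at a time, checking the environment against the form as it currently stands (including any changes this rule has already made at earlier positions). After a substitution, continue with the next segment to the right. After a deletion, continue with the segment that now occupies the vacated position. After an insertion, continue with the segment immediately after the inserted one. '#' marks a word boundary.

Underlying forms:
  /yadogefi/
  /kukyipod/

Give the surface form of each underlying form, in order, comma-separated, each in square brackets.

[yadodevi], [kutyibot]

/yadogefi/:
  A Velar Fronting: [yadogefi] → [yadodefi]
  B Intervocalic Voicing: [yadodefi] → [yadodevi]
  C Final Devoicing: no change — [yadodevi]
  D Final h-Deletion: no change — [yadodevi]
/kukyipod/:
  A Velar Fronting: [kukyipod] → [kutyipod]
  B Intervocalic Voicing: [kutyipod] → [kutyibod]
  C Final Devoicing: [kutyibod] → [kutyibot]
  D Final h-Deletion: no change — [kutyibot]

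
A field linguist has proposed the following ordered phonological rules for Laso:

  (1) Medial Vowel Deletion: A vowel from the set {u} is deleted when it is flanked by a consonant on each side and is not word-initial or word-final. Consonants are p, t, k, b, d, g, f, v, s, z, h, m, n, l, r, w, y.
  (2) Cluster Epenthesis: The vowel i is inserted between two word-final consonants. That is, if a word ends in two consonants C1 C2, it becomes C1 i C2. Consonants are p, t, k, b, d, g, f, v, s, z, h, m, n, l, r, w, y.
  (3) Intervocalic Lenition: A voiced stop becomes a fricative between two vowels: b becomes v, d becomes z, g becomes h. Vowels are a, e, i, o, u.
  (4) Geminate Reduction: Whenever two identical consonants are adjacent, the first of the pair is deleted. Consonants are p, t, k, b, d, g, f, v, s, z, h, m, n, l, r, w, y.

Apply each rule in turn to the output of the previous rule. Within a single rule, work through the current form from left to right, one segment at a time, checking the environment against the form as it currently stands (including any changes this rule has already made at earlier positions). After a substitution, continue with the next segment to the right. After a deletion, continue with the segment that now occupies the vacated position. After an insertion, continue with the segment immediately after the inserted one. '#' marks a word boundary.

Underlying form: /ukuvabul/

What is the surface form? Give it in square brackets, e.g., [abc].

[ukvavil]

(1) Medial Vowel Deletion: [ukuvabul] → [ukvabl]
(2) Cluster Epenthesis: [ukvabl] → [ukvabil]
(3) Intervocalic Lenition: [ukvabil] → [ukvavil]
(4) Geminate Reduction: no change — [ukvavil]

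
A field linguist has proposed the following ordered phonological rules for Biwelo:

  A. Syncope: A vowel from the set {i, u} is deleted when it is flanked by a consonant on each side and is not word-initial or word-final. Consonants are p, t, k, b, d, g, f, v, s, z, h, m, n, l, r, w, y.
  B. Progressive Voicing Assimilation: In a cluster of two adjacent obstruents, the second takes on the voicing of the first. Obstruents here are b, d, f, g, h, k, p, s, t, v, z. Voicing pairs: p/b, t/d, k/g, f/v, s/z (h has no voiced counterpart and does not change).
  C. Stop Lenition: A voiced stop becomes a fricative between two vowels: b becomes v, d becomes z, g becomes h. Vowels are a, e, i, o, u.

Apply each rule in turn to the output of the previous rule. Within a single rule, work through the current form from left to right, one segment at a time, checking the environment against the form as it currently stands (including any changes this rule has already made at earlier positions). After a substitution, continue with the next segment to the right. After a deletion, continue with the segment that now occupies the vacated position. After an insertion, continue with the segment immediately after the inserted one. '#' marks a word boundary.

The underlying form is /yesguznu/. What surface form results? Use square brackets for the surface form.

A Syncope: [yesguznu] → [yesgznu]
B Progressive Voicing Assimilation: [yesgznu] → [yesksnu]
C Stop Lenition: no change — [yesksnu]

[yesksnu]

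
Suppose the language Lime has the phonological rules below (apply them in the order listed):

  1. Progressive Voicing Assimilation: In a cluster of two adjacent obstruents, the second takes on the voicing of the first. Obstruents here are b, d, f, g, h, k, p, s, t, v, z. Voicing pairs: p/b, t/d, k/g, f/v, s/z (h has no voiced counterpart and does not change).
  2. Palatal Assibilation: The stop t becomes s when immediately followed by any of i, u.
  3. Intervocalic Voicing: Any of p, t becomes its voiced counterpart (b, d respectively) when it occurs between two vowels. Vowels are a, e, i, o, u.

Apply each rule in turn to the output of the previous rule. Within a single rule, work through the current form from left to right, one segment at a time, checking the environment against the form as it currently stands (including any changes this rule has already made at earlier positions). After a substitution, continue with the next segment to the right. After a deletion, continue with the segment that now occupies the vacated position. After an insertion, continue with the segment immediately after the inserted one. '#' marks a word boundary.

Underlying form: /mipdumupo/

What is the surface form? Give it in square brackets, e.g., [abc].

[mipsumubo]

1 Progressive Voicing Assimilation: [mipdumupo] → [miptumupo]
2 Palatal Assibilation: [miptumupo] → [mipsumupo]
3 Intervocalic Voicing: [mipsumupo] → [mipsumubo]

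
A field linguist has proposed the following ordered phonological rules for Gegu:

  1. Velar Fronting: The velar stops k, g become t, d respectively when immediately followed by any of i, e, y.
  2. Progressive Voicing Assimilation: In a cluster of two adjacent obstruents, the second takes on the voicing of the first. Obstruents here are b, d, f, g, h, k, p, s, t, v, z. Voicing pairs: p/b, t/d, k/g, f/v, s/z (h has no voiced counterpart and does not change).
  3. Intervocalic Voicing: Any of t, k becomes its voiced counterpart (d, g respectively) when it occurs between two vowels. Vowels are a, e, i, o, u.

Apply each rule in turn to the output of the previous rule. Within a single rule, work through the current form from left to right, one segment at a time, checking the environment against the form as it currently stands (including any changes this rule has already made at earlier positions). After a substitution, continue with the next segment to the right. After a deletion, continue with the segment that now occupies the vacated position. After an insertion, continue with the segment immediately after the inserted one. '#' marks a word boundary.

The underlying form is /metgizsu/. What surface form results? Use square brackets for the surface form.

1 Velar Fronting: [metgizsu] → [metdizsu]
2 Progressive Voicing Assimilation: [metdizsu] → [mettizzu]
3 Intervocalic Voicing: no change — [mettizzu]

[mettizzu]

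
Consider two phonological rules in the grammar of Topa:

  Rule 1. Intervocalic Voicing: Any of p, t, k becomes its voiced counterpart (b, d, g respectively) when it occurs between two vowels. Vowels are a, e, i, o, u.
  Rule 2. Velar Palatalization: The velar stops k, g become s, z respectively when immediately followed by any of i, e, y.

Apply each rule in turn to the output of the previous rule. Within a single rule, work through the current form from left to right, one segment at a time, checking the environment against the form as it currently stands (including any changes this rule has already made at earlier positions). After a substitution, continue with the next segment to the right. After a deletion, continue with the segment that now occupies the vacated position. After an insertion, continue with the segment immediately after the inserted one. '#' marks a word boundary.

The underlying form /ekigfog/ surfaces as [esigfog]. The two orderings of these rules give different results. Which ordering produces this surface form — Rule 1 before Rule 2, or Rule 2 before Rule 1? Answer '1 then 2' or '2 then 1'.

2 then 1

Order 1 then 2:
  1 Intervocalic Voicing: [ekigfog] → [egigfog]
  2 Velar Palatalization: [egigfog] → [ezigfog]
  result: [ezigfog]
Order 2 then 1:
  2 Velar Palatalization: [ekigfog] → [esigfog]
  1 Intervocalic Voicing: no change — [esigfog]
  result: [esigfog]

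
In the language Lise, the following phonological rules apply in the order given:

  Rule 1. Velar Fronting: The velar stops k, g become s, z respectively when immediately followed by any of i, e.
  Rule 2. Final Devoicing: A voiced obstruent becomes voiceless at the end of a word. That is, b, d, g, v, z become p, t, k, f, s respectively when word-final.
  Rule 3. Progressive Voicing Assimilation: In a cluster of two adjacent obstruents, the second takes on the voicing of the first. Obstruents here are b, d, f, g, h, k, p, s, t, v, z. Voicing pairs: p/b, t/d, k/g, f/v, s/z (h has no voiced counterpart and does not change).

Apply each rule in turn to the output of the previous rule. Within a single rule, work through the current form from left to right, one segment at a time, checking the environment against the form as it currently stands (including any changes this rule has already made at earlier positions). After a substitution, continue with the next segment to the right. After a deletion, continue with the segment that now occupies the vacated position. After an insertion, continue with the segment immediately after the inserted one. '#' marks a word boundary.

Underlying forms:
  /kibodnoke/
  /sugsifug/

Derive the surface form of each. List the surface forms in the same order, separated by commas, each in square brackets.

[sibodnose], [sugzifuk]

/kibodnoke/:
  Rule 1 Velar Fronting: [kibodnoke] → [sibodnose]
  Rule 2 Final Devoicing: no change — [sibodnose]
  Rule 3 Progressive Voicing Assimilation: no change — [sibodnose]
/sugsifug/:
  Rule 1 Velar Fronting: no change — [sugsifug]
  Rule 2 Final Devoicing: [sugsifug] → [sugsifuk]
  Rule 3 Progressive Voicing Assimilation: [sugsifuk] → [sugzifuk]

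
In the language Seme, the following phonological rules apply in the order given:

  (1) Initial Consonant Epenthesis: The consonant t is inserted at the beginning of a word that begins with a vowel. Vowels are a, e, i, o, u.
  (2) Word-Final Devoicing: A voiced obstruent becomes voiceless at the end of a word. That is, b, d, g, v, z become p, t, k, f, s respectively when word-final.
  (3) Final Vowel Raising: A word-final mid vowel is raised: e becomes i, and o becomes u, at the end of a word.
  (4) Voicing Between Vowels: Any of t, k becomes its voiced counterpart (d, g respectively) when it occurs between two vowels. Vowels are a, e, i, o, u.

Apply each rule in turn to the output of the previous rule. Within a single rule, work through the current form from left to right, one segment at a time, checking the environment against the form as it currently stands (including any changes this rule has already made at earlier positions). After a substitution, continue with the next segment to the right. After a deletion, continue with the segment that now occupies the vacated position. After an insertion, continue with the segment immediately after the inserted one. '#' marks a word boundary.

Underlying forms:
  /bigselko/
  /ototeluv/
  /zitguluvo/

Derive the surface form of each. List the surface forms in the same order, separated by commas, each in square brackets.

/bigselko/:
  (1) Initial Consonant Epenthesis: no change — [bigselko]
  (2) Word-Final Devoicing: no change — [bigselko]
  (3) Final Vowel Raising: [bigselko] → [bigselku]
  (4) Voicing Between Vowels: no change — [bigselku]
/ototeluv/:
  (1) Initial Consonant Epenthesis: [ototeluv] → [tototeluv]
  (2) Word-Final Devoicing: [tototeluv] → [tototeluf]
  (3) Final Vowel Raising: no change — [tototeluf]
  (4) Voicing Between Vowels: [tototeluf] → [tododeluf]
/zitguluvo/:
  (1) Initial Consonant Epenthesis: no change — [zitguluvo]
  (2) Word-Final Devoicing: no change — [zitguluvo]
  (3) Final Vowel Raising: [zitguluvo] → [zitguluvu]
  (4) Voicing Between Vowels: no change — [zitguluvu]

[bigselku], [tododeluf], [zitguluvu]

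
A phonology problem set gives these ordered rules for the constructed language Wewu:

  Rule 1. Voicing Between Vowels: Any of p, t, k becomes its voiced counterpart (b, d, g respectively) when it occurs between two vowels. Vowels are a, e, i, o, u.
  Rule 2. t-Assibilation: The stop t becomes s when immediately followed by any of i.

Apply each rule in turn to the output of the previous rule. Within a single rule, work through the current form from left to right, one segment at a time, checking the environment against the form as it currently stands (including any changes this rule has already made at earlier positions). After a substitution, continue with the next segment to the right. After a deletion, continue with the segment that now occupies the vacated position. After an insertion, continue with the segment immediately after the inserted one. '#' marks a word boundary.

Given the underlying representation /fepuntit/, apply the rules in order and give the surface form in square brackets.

[febunsit]

Rule 1 Voicing Between Vowels: [fepuntit] → [febuntit]
Rule 2 t-Assibilation: [febuntit] → [febunsit]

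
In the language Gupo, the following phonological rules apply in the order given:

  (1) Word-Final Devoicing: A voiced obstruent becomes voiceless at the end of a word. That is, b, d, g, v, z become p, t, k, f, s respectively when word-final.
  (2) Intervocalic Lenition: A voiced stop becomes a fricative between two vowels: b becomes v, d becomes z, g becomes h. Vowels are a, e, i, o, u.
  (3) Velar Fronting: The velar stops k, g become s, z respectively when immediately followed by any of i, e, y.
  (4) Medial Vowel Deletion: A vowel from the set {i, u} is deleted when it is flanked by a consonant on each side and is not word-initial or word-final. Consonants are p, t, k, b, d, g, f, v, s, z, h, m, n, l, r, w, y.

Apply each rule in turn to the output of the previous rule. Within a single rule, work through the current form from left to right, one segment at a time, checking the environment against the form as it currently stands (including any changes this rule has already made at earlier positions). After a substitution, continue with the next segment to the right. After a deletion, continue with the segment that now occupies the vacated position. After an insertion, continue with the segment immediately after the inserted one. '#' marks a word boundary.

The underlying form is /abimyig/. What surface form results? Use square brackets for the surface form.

[avmyk]

(1) Word-Final Devoicing: [abimyig] → [abimyik]
(2) Intervocalic Lenition: [abimyik] → [avimyik]
(3) Velar Fronting: no change — [avimyik]
(4) Medial Vowel Deletion: [avimyik] → [avmyk]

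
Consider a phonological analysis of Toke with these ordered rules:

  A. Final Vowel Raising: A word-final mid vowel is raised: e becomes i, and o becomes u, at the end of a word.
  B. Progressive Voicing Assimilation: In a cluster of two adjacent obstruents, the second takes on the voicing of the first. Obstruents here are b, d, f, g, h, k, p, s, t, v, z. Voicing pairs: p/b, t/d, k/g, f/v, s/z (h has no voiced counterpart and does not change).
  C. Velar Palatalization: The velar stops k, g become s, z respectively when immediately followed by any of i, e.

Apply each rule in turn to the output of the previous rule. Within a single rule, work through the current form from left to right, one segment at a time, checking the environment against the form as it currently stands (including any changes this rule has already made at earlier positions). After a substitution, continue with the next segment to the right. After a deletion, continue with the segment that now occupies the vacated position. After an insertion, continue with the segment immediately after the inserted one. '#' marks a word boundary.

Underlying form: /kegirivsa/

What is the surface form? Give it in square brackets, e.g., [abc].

[sezirivza]

A Final Vowel Raising: no change — [kegirivsa]
B Progressive Voicing Assimilation: [kegirivsa] → [kegirivza]
C Velar Palatalization: [kegirivza] → [sezirivza]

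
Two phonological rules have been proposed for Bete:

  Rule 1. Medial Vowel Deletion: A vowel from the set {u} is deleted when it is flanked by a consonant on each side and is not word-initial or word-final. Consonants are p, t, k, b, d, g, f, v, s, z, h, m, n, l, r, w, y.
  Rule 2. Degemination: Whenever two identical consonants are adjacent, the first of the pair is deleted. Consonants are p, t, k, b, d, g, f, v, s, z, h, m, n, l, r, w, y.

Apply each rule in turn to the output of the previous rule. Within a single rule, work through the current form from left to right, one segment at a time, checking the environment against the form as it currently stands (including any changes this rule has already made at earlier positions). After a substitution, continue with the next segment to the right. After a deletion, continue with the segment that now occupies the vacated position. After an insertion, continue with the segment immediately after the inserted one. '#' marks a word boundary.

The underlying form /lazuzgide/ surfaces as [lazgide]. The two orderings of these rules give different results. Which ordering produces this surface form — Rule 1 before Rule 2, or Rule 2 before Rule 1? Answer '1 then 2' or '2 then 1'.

1 then 2

Order 1 then 2:
  1 Medial Vowel Deletion: [lazuzgide] → [lazzgide]
  2 Degemination: [lazzgide] → [lazgide]
  result: [lazgide]
Order 2 then 1:
  2 Degemination: no change — [lazuzgide]
  1 Medial Vowel Deletion: [lazuzgide] → [lazzgide]
  result: [lazzgide]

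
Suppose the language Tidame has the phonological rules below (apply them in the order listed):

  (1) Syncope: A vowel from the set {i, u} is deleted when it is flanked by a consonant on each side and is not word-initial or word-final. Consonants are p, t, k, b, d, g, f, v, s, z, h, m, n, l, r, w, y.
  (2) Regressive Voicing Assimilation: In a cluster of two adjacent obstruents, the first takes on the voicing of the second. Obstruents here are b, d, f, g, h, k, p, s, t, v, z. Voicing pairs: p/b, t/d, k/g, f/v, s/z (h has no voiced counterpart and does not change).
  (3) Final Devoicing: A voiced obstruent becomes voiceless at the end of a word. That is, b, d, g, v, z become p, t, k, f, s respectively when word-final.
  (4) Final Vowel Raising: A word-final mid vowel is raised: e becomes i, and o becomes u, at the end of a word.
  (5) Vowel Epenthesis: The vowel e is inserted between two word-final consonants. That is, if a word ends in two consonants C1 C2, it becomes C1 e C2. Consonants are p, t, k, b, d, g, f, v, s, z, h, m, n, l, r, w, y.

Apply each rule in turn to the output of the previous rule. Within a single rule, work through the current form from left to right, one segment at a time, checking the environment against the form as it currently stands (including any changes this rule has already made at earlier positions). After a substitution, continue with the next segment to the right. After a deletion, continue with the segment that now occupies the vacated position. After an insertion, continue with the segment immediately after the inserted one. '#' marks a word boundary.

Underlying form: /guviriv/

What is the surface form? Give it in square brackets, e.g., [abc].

(1) Syncope: [guviriv] → [gvrv]
(2) Regressive Voicing Assimilation: no change — [gvrv]
(3) Final Devoicing: [gvrv] → [gvrf]
(4) Final Vowel Raising: no change — [gvrf]
(5) Vowel Epenthesis: [gvrf] → [gvref]

[gvref]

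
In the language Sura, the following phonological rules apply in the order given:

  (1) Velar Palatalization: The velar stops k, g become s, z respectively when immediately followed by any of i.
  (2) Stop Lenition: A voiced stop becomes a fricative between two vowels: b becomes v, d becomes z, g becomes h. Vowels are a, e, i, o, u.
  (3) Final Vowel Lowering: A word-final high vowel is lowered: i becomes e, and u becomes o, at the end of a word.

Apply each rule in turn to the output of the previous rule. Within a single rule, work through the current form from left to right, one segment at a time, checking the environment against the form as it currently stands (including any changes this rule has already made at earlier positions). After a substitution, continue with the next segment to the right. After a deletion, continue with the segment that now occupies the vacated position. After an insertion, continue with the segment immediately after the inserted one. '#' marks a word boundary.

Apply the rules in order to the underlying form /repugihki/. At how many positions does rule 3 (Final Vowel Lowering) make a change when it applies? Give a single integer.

(1) Velar Palatalization: [repugihki] → [repuzihsi]
(2) Stop Lenition: no change — [repuzihsi]
(3) Final Vowel Lowering: [repuzihsi] → [repuzihse]
Rule 3 changed 1 position(s).

1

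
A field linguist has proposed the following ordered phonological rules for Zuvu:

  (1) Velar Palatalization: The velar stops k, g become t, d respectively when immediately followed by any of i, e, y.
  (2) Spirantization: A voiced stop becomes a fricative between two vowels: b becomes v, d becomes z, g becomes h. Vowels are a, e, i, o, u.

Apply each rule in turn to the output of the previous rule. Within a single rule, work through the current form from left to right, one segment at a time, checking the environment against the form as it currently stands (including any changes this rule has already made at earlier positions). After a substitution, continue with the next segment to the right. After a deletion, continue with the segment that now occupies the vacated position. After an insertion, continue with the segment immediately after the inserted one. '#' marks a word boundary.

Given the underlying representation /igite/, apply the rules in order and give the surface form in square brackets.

[izite]

(1) Velar Palatalization: [igite] → [idite]
(2) Spirantization: [idite] → [izite]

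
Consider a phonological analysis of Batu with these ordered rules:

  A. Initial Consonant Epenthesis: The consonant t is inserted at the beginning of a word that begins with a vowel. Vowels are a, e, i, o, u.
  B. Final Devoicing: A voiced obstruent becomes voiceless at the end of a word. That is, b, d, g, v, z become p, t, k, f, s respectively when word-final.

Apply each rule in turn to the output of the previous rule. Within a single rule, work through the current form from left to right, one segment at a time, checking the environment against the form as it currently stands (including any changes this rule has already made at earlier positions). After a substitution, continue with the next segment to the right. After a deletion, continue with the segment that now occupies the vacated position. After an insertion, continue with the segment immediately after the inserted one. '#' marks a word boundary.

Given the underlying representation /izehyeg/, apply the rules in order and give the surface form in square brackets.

A Initial Consonant Epenthesis: [izehyeg] → [tizehyeg]
B Final Devoicing: [tizehyeg] → [tizehyek]

[tizehyek]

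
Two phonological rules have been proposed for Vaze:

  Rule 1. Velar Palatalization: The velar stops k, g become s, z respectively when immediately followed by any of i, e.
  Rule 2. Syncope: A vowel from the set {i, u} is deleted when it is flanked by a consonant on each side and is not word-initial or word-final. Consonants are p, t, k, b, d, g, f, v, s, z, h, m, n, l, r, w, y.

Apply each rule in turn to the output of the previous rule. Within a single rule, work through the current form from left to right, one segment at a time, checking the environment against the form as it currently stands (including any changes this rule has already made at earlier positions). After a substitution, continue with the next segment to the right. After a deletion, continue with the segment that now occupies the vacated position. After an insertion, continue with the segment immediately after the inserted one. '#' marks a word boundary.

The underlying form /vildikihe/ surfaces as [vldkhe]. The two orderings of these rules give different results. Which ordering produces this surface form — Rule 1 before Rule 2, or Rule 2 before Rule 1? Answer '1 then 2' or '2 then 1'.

Order 1 then 2:
  1 Velar Palatalization: [vildikihe] → [vildisihe]
  2 Syncope: [vildisihe] → [vldshe]
  result: [vldshe]
Order 2 then 1:
  2 Syncope: [vildikihe] → [vldkhe]
  1 Velar Palatalization: no change — [vldkhe]
  result: [vldkhe]

2 then 1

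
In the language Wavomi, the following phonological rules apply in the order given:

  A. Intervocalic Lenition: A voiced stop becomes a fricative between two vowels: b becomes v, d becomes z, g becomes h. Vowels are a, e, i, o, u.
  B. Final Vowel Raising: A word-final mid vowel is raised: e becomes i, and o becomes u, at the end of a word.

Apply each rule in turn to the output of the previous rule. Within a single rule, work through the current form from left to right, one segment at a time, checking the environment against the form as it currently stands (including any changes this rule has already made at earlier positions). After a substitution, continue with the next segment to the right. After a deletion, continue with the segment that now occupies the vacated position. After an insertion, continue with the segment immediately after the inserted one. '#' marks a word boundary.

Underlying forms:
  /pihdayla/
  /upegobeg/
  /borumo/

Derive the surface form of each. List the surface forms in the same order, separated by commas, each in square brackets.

/pihdayla/:
  A Intervocalic Lenition: no change — [pihdayla]
  B Final Vowel Raising: no change — [pihdayla]
/upegobeg/:
  A Intervocalic Lenition: [upegobeg] → [upehoveg]
  B Final Vowel Raising: no change — [upehoveg]
/borumo/:
  A Intervocalic Lenition: no change — [borumo]
  B Final Vowel Raising: [borumo] → [borumu]

[pihdayla], [upehoveg], [borumu]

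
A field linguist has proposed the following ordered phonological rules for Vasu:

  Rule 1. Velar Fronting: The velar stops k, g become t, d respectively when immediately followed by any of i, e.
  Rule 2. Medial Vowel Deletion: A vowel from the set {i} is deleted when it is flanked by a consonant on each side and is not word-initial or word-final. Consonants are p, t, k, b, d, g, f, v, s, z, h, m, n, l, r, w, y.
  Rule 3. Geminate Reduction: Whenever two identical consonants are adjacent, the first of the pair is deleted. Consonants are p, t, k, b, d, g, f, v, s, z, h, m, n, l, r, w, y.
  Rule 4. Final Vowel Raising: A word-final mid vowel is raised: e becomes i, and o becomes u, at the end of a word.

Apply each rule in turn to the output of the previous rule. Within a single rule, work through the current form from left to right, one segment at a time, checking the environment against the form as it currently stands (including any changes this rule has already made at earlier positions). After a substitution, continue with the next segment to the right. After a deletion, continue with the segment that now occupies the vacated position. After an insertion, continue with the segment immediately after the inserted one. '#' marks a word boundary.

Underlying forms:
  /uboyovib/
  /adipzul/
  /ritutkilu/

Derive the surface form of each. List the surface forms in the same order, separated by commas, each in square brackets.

[uboyovb], [adpzul], [rtutlu]

/uboyovib/:
  Rule 1 Velar Fronting: no change — [uboyovib]
  Rule 2 Medial Vowel Deletion: [uboyovib] → [uboyovb]
  Rule 3 Geminate Reduction: no change — [uboyovb]
  Rule 4 Final Vowel Raising: no change — [uboyovb]
/adipzul/:
  Rule 1 Velar Fronting: no change — [adipzul]
  Rule 2 Medial Vowel Deletion: [adipzul] → [adpzul]
  Rule 3 Geminate Reduction: no change — [adpzul]
  Rule 4 Final Vowel Raising: no change — [adpzul]
/ritutkilu/:
  Rule 1 Velar Fronting: [ritutkilu] → [rituttilu]
  Rule 2 Medial Vowel Deletion: [rituttilu] → [rtuttlu]
  Rule 3 Geminate Reduction: [rtuttlu] → [rtutlu]
  Rule 4 Final Vowel Raising: no change — [rtutlu]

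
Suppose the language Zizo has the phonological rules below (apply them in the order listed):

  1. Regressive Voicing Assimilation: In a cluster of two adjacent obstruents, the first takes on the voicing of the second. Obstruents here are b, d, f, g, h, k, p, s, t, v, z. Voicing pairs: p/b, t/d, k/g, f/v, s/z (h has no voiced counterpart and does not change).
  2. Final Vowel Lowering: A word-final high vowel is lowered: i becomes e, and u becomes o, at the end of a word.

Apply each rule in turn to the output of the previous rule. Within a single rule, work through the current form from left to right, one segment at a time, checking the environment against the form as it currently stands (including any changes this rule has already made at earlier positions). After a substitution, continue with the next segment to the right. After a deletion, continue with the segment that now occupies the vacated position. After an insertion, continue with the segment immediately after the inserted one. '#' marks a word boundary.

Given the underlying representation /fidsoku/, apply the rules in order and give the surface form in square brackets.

1 Regressive Voicing Assimilation: [fidsoku] → [fitsoku]
2 Final Vowel Lowering: [fitsoku] → [fitsoko]

[fitsoko]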